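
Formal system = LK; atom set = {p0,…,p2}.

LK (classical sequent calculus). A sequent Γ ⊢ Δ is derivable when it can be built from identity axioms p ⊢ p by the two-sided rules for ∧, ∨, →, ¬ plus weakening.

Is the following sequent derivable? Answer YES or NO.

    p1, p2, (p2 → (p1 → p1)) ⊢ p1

Proof tree:
[→L] p1, p2, (p2 → (p1 → p1)) ⊢ p1
  [Ax] p2 ⊢ p2
  [→L] p1, (p1 → p1) ⊢ p1
    [Ax] p1 ⊢ p1
    [Ax] p1 ⊢ p1

Result: YES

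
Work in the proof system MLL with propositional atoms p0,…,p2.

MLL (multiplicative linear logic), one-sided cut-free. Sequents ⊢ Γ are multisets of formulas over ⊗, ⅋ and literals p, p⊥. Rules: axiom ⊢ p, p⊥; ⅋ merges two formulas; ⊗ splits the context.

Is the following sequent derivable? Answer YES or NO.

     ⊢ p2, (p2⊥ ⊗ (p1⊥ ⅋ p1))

Derivation trace:
[⊗]  ⊢ p2, (p2⊥ ⊗ (p1⊥ ⅋ p1))
  [Ax]  ⊢ p2, p2⊥
  [⅋]  ⊢ (p1⊥ ⅋ p1)
    [Ax]  ⊢ p1, p1⊥

Result: YES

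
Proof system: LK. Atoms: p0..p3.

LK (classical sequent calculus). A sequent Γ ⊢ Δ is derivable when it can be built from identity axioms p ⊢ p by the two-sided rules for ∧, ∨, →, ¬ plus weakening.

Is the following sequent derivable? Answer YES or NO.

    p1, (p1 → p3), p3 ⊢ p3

Derivation (root first):
[WL] p1, (p1 → p3), p3 ⊢ p3
  [→L] p1, (p1 → p3) ⊢ p3
    [Ax] p1 ⊢ p1
    [WR] p3 ⊢ p3, p3
      [Ax] p3 ⊢ p3

Result: YES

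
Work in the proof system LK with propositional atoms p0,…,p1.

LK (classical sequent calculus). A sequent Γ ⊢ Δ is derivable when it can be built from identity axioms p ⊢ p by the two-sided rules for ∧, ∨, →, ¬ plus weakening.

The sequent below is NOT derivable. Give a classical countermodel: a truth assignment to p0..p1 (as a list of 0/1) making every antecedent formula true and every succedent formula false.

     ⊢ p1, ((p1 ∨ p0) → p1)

Search for a countermodel by truth-table:
  v=00: Γ:[] Δ:[p1=F, ((p1 ∨ p0) → p1)=T] refutes=False
  v=01: Γ:[] Δ:[p1=T, ((p1 ∨ p0) → p1)=T] refutes=False
  v=10: Γ:[] Δ:[p1=F, ((p1 ∨ p0) → p1)=F] refutes=True  ← countermodel

Result: [1, 0]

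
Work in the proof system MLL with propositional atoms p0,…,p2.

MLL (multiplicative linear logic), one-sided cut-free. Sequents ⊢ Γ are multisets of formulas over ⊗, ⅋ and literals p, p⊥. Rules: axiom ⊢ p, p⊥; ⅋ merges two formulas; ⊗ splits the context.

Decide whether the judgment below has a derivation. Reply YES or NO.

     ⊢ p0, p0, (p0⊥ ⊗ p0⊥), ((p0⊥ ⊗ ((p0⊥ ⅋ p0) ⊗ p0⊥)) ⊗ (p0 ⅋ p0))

Proof tree:
[⊗]  ⊢ p0, p0, (p0⊥ ⊗ p0⊥), ((p0⊥ ⊗ ((p0⊥ ⅋ p0) ⊗ p0⊥)) ⊗ (p0 ⅋ p0))
  [⊗]  ⊢ p0, p0, (p0⊥ ⊗ ((p0⊥ ⅋ p0) ⊗ p0⊥))
    [Ax]  ⊢ p0, p0⊥
    [⊗]  ⊢ p0, ((p0⊥ ⅋ p0) ⊗ p0⊥)
      [⅋]  ⊢ (p0⊥ ⅋ p0)
        [Ax]  ⊢ p0, p0⊥
      [Ax]  ⊢ p0, p0⊥
  [⅋]  ⊢ (p0⊥ ⊗ p0⊥), (p0 ⅋ p0)
    [⊗]  ⊢ p0, p0, (p0⊥ ⊗ p0⊥)
      [Ax]  ⊢ p0, p0⊥
      [Ax]  ⊢ p0, p0⊥

Result: YES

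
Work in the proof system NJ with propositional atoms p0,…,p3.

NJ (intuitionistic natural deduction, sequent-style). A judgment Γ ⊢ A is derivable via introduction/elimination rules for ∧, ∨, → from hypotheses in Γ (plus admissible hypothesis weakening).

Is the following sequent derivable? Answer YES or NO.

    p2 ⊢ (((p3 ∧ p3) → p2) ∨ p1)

Proof tree:
[∨I₁] p2 ⊢ (((p3 ∧ p3) → p2) ∨ p1)
  [→I] p2 ⊢ ((p3 ∧ p3) → p2)
    [Wk] p2, (p3 ∧ p3) ⊢ p2
      [Ax] p2 ⊢ p2

Result: YES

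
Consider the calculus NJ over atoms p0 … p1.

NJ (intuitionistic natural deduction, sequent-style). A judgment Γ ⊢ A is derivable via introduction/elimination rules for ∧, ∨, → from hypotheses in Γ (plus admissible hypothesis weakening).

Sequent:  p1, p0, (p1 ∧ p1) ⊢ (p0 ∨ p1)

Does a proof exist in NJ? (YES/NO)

Derivation (root first):
[Wk] p1, p0, (p1 ∧ p1) ⊢ (p0 ∨ p1)
  [Wk] p1, p0 ⊢ (p0 ∨ p1)
    [∨I₂] p1 ⊢ (p0 ∨ p1)
      [Ax] p1 ⊢ p1

Result: YES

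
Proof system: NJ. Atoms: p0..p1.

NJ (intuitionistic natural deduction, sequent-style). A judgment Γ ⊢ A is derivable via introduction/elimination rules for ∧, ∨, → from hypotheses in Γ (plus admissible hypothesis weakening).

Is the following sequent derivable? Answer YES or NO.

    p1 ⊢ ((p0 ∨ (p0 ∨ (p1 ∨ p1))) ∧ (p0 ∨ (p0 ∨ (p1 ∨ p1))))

Derivation (root first):
[∧I] p1 ⊢ ((p0 ∨ (p0 ∨ (p1 ∨ p1))) ∧ (p0 ∨ (p0 ∨ (p1 ∨ p1))))
  [∨I₂] p1 ⊢ (p0 ∨ (p0 ∨ (p1 ∨ p1)))
    [∨I₂] p1 ⊢ (p0 ∨ (p1 ∨ p1))
      [∨I₁] p1 ⊢ (p1 ∨ p1)
        [Ax] p1 ⊢ p1
  [∨I₂] p1 ⊢ (p0 ∨ (p0 ∨ (p1 ∨ p1)))
    [∨I₂] p1 ⊢ (p0 ∨ (p1 ∨ p1))
      [∨I₁] p1 ⊢ (p1 ∨ p1)
        [Ax] p1 ⊢ p1

Result: YES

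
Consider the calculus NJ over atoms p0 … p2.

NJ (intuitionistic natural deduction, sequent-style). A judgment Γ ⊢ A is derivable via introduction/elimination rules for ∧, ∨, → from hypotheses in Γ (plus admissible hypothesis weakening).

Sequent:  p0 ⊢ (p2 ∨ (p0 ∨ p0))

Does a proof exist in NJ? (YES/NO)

Derivation trace:
[∨I₂] p0 ⊢ (p2 ∨ (p0 ∨ p0))
  [∨I₁] p0 ⊢ (p0 ∨ p0)
    [Ax] p0 ⊢ p0

Result: YES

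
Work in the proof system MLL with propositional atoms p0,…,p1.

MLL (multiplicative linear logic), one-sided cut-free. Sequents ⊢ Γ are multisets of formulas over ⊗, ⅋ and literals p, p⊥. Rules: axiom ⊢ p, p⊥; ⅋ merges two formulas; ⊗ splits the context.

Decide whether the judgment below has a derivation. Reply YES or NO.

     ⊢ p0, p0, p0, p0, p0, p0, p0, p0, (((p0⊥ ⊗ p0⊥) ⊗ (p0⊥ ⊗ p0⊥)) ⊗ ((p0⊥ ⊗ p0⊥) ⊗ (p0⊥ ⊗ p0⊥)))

Derivation (root first):
[⊗]  ⊢ p0, p0, p0, p0, p0, p0, p0, p0, (((p0⊥ ⊗ p0⊥) ⊗ (p0⊥ ⊗ p0⊥)) ⊗ ((p0⊥ ⊗ p0⊥) ⊗ (p0⊥ ⊗ p0⊥)))
  [⊗]  ⊢ p0, p0, p0, p0, ((p0⊥ ⊗ p0⊥) ⊗ (p0⊥ ⊗ p0⊥))
    [⊗]  ⊢ p0, p0, (p0⊥ ⊗ p0⊥)
      [Ax]  ⊢ p0, p0⊥
      [Ax]  ⊢ p0, p0⊥
    [⊗]  ⊢ p0, p0, (p0⊥ ⊗ p0⊥)
      [Ax]  ⊢ p0, p0⊥
      [Ax]  ⊢ p0, p0⊥
  [⊗]  ⊢ p0, p0, p0, p0, ((p0⊥ ⊗ p0⊥) ⊗ (p0⊥ ⊗ p0⊥))
    [⊗]  ⊢ p0, p0, (p0⊥ ⊗ p0⊥)
      [Ax]  ⊢ p0, p0⊥
      [Ax]  ⊢ p0, p0⊥
    [⊗]  ⊢ p0, p0, (p0⊥ ⊗ p0⊥)
      [Ax]  ⊢ p0, p0⊥
      [Ax]  ⊢ p0, p0⊥

Result: YES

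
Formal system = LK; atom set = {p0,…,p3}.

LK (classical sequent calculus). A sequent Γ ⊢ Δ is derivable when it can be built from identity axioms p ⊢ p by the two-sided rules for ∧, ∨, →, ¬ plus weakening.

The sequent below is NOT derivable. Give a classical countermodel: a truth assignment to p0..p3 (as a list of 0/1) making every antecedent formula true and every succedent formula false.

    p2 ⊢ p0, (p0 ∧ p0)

Truth-table refutation:
  v=0000: Γ:[p2=F] Δ:[p0=F, (p0 ∧ p0)=F] refutes=False
  v=0001: Γ:[p2=F] Δ:[p0=F, (p0 ∧ p0)=F] refutes=False
  v=0010: Γ:[p2=T] Δ:[p0=F, (p0 ∧ p0)=F] refutes=True  ← countermodel

Result: [0, 0, 1, 0]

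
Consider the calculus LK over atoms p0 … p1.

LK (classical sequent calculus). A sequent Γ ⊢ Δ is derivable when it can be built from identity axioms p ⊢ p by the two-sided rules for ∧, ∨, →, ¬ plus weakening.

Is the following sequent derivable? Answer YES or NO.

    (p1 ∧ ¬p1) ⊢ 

Derivation trace:
[∧L] (p1 ∧ ¬p1) ⊢ 
  [¬L] p1, ¬p1 ⊢ 
    [Ax] p1 ⊢ p1

Result: YES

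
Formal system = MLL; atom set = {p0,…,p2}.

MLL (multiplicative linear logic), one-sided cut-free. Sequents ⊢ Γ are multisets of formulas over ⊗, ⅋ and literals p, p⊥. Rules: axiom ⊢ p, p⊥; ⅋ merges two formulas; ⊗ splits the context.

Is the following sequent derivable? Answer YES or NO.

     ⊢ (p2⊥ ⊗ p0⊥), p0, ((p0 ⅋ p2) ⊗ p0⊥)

Proof tree:
[⊗]  ⊢ (p2⊥ ⊗ p0⊥), p0, ((p0 ⅋ p2) ⊗ p0⊥)
  [⅋]  ⊢ (p2⊥ ⊗ p0⊥), (p0 ⅋ p2)
    [⊗]  ⊢ p2, p0, (p2⊥ ⊗ p0⊥)
      [Ax]  ⊢ p2, p2⊥
      [Ax]  ⊢ p0, p0⊥
  [Ax]  ⊢ p0, p0⊥

Result: YES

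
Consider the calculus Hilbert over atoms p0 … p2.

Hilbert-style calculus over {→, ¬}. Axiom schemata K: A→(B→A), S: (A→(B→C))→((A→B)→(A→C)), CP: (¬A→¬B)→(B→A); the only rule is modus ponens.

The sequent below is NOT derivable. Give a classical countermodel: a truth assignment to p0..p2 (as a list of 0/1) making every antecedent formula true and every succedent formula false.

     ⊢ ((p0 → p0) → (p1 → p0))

Search for a countermodel by truth-table:
  v=000: Γ:[] Δ:[((p0 → p0) → (p1 → p0))=T] refutes=False
  v=001: Γ:[] Δ:[((p0 → p0) → (p1 → p0))=T] refutes=False
  v=010: Γ:[] Δ:[((p0 → p0) → (p1 → p0))=F] refutes=True  ← countermodel

Result: [0, 1, 0]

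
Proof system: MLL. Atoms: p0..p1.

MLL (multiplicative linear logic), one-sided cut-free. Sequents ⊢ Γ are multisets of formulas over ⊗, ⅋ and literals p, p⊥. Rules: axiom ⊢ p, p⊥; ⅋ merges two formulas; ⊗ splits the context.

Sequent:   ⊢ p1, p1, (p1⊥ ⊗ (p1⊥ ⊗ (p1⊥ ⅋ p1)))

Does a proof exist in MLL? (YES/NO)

Derivation (root first):
[⊗]  ⊢ p1, p1, (p1⊥ ⊗ (p1⊥ ⊗ (p1⊥ ⅋ p1)))
  [Ax]  ⊢ p1, p1⊥
  [⊗]  ⊢ p1, (p1⊥ ⊗ (p1⊥ ⅋ p1))
    [Ax]  ⊢ p1, p1⊥
    [⅋]  ⊢ (p1⊥ ⅋ p1)
      [Ax]  ⊢ p1, p1⊥

Result: YES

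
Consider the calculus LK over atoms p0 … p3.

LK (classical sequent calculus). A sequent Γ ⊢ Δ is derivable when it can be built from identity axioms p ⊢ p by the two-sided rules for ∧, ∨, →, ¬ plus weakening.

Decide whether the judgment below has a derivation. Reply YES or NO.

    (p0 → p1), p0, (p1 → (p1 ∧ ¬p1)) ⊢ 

Derivation trace:
[→L] (p0 → p1), p0, (p1 → (p1 ∧ ¬p1)) ⊢ 
  [→L] p0, (p0 → p1) ⊢ p1
    [Ax] p0 ⊢ p0
    [Ax] p1 ⊢ p1
  [∧L] (p1 ∧ ¬p1) ⊢ 
    [¬L] p1, ¬p1 ⊢ 
      [Ax] p1 ⊢ p1

Result: YES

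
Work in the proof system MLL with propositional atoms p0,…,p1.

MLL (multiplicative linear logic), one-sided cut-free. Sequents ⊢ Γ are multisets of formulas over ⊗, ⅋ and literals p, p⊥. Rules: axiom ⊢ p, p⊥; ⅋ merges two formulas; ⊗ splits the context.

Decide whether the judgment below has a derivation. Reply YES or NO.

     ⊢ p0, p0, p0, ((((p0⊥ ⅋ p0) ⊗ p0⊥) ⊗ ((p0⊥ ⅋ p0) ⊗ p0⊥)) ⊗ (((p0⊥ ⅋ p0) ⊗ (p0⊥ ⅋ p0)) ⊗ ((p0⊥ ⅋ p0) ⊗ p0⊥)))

Proof tree:
[⊗]  ⊢ p0, p0, p0, ((((p0⊥ ⅋ p0) ⊗ p0⊥) ⊗ ((p0⊥ ⅋ p0) ⊗ p0⊥)) ⊗ (((p0⊥ ⅋ p0) ⊗ (p0⊥ ⅋ p0)) ⊗ ((p0⊥ ⅋ p0) ⊗ p0⊥)))
  [⊗]  ⊢ p0, p0, (((p0⊥ ⅋ p0) ⊗ p0⊥) ⊗ ((p0⊥ ⅋ p0) ⊗ p0⊥))
    [⊗]  ⊢ p0, ((p0⊥ ⅋ p0) ⊗ p0⊥)
      [⅋]  ⊢ (p0⊥ ⅋ p0)
        [Ax]  ⊢ p0, p0⊥
      [Ax]  ⊢ p0, p0⊥
    [⊗]  ⊢ p0, ((p0⊥ ⅋ p0) ⊗ p0⊥)
      [⅋]  ⊢ (p0⊥ ⅋ p0)
        [Ax]  ⊢ p0, p0⊥
      [Ax]  ⊢ p0, p0⊥
  [⊗]  ⊢ p0, (((p0⊥ ⅋ p0) ⊗ (p0⊥ ⅋ p0)) ⊗ ((p0⊥ ⅋ p0) ⊗ p0⊥))
    [⊗]  ⊢ ((p0⊥ ⅋ p0) ⊗ (p0⊥ ⅋ p0))
      [⅋]  ⊢ (p0⊥ ⅋ p0)
        [Ax]  ⊢ p0, p0⊥
      [⅋]  ⊢ (p0⊥ ⅋ p0)
        [Ax]  ⊢ p0, p0⊥
    [⊗]  ⊢ p0, ((p0⊥ ⅋ p0) ⊗ p0⊥)
      [⅋]  ⊢ (p0⊥ ⅋ p0)
        [Ax]  ⊢ p0, p0⊥
      [Ax]  ⊢ p0, p0⊥

Result: YES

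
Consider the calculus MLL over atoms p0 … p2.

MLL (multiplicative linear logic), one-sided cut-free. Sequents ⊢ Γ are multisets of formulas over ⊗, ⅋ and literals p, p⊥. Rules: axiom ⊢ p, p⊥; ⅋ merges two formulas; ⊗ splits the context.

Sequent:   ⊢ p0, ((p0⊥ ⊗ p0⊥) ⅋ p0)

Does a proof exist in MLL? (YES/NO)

Derivation (root first):
[⅋]  ⊢ p0, ((p0⊥ ⊗ p0⊥) ⅋ p0)
  [⊗]  ⊢ p0, p0, (p0⊥ ⊗ p0⊥)
    [Ax]  ⊢ p0, p0⊥
    [Ax]  ⊢ p0, p0⊥

Result: YES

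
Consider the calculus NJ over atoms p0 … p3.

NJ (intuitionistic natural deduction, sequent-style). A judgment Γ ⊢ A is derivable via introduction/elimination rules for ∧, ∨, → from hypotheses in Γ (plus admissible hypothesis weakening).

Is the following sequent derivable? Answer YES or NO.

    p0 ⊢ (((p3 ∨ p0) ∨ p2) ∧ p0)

Derivation (root first):
[∧I] p0 ⊢ (((p3 ∨ p0) ∨ p2) ∧ p0)
  [∨I₁] p0 ⊢ ((p3 ∨ p0) ∨ p2)
    [∨I₂] p0 ⊢ (p3 ∨ p0)
      [Ax] p0 ⊢ p0
  [Wk] p0, p0 ⊢ p0
    [Ax] p0 ⊢ p0

Result: YES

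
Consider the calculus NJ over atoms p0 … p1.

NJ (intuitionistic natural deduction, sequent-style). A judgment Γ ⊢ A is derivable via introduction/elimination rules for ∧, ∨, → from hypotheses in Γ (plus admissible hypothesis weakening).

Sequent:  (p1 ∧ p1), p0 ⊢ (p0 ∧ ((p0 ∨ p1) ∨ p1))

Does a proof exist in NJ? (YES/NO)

Proof tree:
[∧I] (p1 ∧ p1), p0 ⊢ (p0 ∧ ((p0 ∨ p1) ∨ p1))
  [Ax] p0 ⊢ p0
  [Wk] p0, (p1 ∧ p1) ⊢ ((p0 ∨ p1) ∨ p1)
    [∨I₁] p0 ⊢ ((p0 ∨ p1) ∨ p1)
      [∨I₁] p0 ⊢ (p0 ∨ p1)
        [Ax] p0 ⊢ p0

Result: YES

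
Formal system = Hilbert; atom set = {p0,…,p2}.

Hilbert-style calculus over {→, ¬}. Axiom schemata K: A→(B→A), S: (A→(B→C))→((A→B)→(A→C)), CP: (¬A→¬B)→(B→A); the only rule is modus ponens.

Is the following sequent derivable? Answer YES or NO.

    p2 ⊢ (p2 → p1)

Truth-table refutation:
  v=000: Γ:[p2=F] Δ:[(p2 → p1)=T] refutes=False
  v=001: Γ:[p2=T] Δ:[(p2 → p1)=F] refutes=True  ← countermodel

Result: NO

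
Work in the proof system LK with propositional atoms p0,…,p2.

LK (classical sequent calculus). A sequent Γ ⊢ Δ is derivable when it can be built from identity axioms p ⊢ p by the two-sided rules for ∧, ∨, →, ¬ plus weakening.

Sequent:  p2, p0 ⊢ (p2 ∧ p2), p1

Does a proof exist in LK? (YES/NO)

Derivation (root first):
[WR] p2, p0 ⊢ (p2 ∧ p2), p1
  [∧R] p2, p0 ⊢ (p2 ∧ p2)
    [Ax] p2 ⊢ p2
    [WL] p2, p0 ⊢ p2
      [Ax] p2 ⊢ p2

Result: YES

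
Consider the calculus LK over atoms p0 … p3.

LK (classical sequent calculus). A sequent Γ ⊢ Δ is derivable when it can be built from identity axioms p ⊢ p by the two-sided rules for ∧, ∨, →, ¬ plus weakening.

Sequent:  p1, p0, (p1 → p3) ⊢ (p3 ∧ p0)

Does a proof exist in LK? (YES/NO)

Derivation trace:
[∧R] p1, p0, (p1 → p3) ⊢ (p3 ∧ p0)
  [→L] p1, (p1 → p3) ⊢ p3
    [Ax] p1 ⊢ p1
    [Ax] p3 ⊢ p3
  [Ax] p0 ⊢ p0

Result: YES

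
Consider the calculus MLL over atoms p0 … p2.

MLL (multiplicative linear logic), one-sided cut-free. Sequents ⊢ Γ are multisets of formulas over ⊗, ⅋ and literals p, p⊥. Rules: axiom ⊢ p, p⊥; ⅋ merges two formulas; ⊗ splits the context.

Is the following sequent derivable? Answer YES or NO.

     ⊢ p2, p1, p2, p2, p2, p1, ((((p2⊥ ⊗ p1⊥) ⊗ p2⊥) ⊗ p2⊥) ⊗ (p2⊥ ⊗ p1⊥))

Derivation (root first):
[⊗]  ⊢ p2, p1, p2, p2, p2, p1, ((((p2⊥ ⊗ p1⊥) ⊗ p2⊥) ⊗ p2⊥) ⊗ (p2⊥ ⊗ p1⊥))
  [⊗]  ⊢ p2, p1, p2, p2, (((p2⊥ ⊗ p1⊥) ⊗ p2⊥) ⊗ p2⊥)
    [⊗]  ⊢ p2, p1, p2, ((p2⊥ ⊗ p1⊥) ⊗ p2⊥)
      [⊗]  ⊢ p2, p1, (p2⊥ ⊗ p1⊥)
        [Ax]  ⊢ p2, p2⊥
        [Ax]  ⊢ p1, p1⊥
      [Ax]  ⊢ p2, p2⊥
    [Ax]  ⊢ p2, p2⊥
  [⊗]  ⊢ p2, p1, (p2⊥ ⊗ p1⊥)
    [Ax]  ⊢ p2, p2⊥
    [Ax]  ⊢ p1, p1⊥

Result: YES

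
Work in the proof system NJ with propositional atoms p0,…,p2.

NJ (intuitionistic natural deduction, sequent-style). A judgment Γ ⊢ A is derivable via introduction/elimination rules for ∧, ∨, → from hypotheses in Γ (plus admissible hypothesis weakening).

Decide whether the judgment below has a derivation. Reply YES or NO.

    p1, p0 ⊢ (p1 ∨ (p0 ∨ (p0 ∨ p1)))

Proof tree:
[∨I₂] p1, p0 ⊢ (p1 ∨ (p0 ∨ (p0 ∨ p1)))
  [Wk] p1, p0 ⊢ (p0 ∨ (p0 ∨ p1))
    [∨I₂] p1 ⊢ (p0 ∨ (p0 ∨ p1))
      [∨I₂] p1 ⊢ (p0 ∨ p1)
        [Ax] p1 ⊢ p1

Result: YES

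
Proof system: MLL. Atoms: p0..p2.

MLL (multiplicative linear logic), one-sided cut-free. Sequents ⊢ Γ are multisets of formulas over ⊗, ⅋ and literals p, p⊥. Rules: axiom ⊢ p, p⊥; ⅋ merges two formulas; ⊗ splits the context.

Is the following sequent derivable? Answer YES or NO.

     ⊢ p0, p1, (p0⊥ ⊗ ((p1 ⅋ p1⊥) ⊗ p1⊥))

Proof tree:
[⊗]  ⊢ p0, p1, (p0⊥ ⊗ ((p1 ⅋ p1⊥) ⊗ p1⊥))
  [Ax]  ⊢ p0, p0⊥
  [⊗]  ⊢ p1, ((p1 ⅋ p1⊥) ⊗ p1⊥)
    [⅋]  ⊢ (p1 ⅋ p1⊥)
      [Ax]  ⊢ p1, p1⊥
    [Ax]  ⊢ p1, p1⊥

Result: YES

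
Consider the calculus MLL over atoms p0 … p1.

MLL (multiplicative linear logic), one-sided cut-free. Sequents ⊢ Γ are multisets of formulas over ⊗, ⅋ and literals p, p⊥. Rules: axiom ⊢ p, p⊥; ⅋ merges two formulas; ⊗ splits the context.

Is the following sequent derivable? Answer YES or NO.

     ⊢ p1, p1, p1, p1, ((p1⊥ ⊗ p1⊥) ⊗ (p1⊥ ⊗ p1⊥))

Derivation trace:
[⊗]  ⊢ p1, p1, p1, p1, ((p1⊥ ⊗ p1⊥) ⊗ (p1⊥ ⊗ p1⊥))
  [⊗]  ⊢ p1, p1, (p1⊥ ⊗ p1⊥)
    [Ax]  ⊢ p1, p1⊥
    [Ax]  ⊢ p1, p1⊥
  [⊗]  ⊢ p1, p1, (p1⊥ ⊗ p1⊥)
    [Ax]  ⊢ p1, p1⊥
    [Ax]  ⊢ p1, p1⊥

Result: YES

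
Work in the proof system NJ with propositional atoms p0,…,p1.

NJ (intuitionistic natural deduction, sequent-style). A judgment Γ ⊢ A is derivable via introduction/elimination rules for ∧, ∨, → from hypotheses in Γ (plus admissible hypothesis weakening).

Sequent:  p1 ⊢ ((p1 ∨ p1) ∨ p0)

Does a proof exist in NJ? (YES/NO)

Proof tree:
[∨I₁] p1 ⊢ ((p1 ∨ p1) ∨ p0)
  [∨I₂] p1 ⊢ (p1 ∨ p1)
    [Ax] p1 ⊢ p1

Result: YES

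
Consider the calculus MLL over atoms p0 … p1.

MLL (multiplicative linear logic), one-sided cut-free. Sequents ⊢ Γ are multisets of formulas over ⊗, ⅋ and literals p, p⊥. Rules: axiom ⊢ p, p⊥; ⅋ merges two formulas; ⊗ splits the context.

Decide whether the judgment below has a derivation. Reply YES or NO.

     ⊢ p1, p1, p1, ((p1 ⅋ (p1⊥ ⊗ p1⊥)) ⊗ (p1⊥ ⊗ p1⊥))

Derivation trace:
[⊗]  ⊢ p1, p1, p1, ((p1 ⅋ (p1⊥ ⊗ p1⊥)) ⊗ (p1⊥ ⊗ p1⊥))
  [⅋]  ⊢ p1, (p1 ⅋ (p1⊥ ⊗ p1⊥))
    [⊗]  ⊢ p1, p1, (p1⊥ ⊗ p1⊥)
      [Ax]  ⊢ p1, p1⊥
      [Ax]  ⊢ p1, p1⊥
  [⊗]  ⊢ p1, p1, (p1⊥ ⊗ p1⊥)
    [Ax]  ⊢ p1, p1⊥
    [Ax]  ⊢ p1, p1⊥

Result: YES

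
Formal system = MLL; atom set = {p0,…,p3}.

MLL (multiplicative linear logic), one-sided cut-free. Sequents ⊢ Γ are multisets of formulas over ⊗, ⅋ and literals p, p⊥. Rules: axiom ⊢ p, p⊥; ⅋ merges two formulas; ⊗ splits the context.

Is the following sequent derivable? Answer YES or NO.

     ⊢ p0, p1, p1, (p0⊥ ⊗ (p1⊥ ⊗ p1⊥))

Derivation (root first):
[⊗]  ⊢ p0, p1, p1, (p0⊥ ⊗ (p1⊥ ⊗ p1⊥))
  [Ax]  ⊢ p0, p0⊥
  [⊗]  ⊢ p1, p1, (p1⊥ ⊗ p1⊥)
    [Ax]  ⊢ p1, p1⊥
    [Ax]  ⊢ p1, p1⊥

Result: YES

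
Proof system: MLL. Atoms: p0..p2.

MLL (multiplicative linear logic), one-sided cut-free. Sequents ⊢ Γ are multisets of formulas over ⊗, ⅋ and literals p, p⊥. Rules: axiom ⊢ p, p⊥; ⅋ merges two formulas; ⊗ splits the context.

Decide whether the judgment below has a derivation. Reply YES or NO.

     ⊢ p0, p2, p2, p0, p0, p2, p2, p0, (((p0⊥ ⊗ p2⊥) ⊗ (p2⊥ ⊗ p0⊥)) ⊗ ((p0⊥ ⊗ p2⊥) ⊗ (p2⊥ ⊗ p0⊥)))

Proof tree:
[⊗]  ⊢ p0, p2, p2, p0, p0, p2, p2, p0, (((p0⊥ ⊗ p2⊥) ⊗ (p2⊥ ⊗ p0⊥)) ⊗ ((p0⊥ ⊗ p2⊥) ⊗ (p2⊥ ⊗ p0⊥)))
  [⊗]  ⊢ p0, p2, p2, p0, ((p0⊥ ⊗ p2⊥) ⊗ (p2⊥ ⊗ p0⊥))
    [⊗]  ⊢ p0, p2, (p0⊥ ⊗ p2⊥)
      [Ax]  ⊢ p0, p0⊥
      [Ax]  ⊢ p2, p2⊥
    [⊗]  ⊢ p2, p0, (p2⊥ ⊗ p0⊥)
      [Ax]  ⊢ p2, p2⊥
      [Ax]  ⊢ p0, p0⊥
  [⊗]  ⊢ p0, p2, p2, p0, ((p0⊥ ⊗ p2⊥) ⊗ (p2⊥ ⊗ p0⊥))
    [⊗]  ⊢ p0, p2, (p0⊥ ⊗ p2⊥)
      [Ax]  ⊢ p0, p0⊥
      [Ax]  ⊢ p2, p2⊥
    [⊗]  ⊢ p2, p0, (p2⊥ ⊗ p0⊥)
      [Ax]  ⊢ p2, p2⊥
      [Ax]  ⊢ p0, p0⊥

Result: YES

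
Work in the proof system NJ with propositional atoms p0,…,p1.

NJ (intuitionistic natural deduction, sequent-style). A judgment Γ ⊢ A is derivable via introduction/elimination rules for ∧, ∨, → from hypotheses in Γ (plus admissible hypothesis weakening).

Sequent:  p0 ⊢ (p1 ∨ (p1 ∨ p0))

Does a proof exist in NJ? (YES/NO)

Derivation (root first):
[∨I₂] p0 ⊢ (p1 ∨ (p1 ∨ p0))
  [∨I₂] p0 ⊢ (p1 ∨ p0)
    [Ax] p0 ⊢ p0

Result: YES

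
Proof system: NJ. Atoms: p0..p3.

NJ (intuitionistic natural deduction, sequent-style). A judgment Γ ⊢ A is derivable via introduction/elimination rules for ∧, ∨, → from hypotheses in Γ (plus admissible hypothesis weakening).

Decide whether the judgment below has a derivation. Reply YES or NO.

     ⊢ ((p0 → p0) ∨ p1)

Proof tree:
[∨I₁]  ⊢ ((p0 → p0) ∨ p1)
  [→I]  ⊢ (p0 → p0)
    [Ax] p0 ⊢ p0

Result: YES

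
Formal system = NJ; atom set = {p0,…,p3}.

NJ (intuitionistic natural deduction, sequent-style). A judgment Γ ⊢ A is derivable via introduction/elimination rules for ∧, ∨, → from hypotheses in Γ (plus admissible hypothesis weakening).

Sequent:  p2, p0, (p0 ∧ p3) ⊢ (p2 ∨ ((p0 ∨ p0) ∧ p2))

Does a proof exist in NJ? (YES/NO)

Derivation (root first):
[∨I₂] p2, p0, (p0 ∧ p3) ⊢ (p2 ∨ ((p0 ∨ p0) ∧ p2))
  [Wk] p2, p0, (p0 ∧ p3) ⊢ ((p0 ∨ p0) ∧ p2)
    [∧I] p2, p0 ⊢ ((p0 ∨ p0) ∧ p2)
      [∨I₁] p0 ⊢ (p0 ∨ p0)
        [Ax] p0 ⊢ p0
      [Ax] p2 ⊢ p2

Result: YES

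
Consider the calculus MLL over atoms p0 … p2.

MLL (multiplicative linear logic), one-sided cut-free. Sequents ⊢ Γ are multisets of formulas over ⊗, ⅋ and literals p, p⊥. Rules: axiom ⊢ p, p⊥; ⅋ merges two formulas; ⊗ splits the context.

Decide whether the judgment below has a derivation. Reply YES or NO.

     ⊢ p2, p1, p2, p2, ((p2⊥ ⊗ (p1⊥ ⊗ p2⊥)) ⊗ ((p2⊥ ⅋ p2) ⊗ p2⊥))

Derivation (root first):
[⊗]  ⊢ p2, p1, p2, p2, ((p2⊥ ⊗ (p1⊥ ⊗ p2⊥)) ⊗ ((p2⊥ ⅋ p2) ⊗ p2⊥))
  [⊗]  ⊢ p2, p1, p2, (p2⊥ ⊗ (p1⊥ ⊗ p2⊥))
    [Ax]  ⊢ p2, p2⊥
    [⊗]  ⊢ p1, p2, (p1⊥ ⊗ p2⊥)
      [Ax]  ⊢ p1, p1⊥
      [Ax]  ⊢ p2, p2⊥
  [⊗]  ⊢ p2, ((p2⊥ ⅋ p2) ⊗ p2⊥)
    [⅋]  ⊢ (p2⊥ ⅋ p2)
      [Ax]  ⊢ p2, p2⊥
    [Ax]  ⊢ p2, p2⊥

Result: YES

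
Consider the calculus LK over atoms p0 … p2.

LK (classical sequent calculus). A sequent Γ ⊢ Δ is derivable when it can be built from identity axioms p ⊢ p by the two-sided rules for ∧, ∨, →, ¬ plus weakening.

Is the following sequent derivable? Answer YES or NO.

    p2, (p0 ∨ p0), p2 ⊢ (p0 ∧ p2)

Derivation (root first):
[WL] p2, (p0 ∨ p0), p2 ⊢ (p0 ∧ p2)
  [∧R] p2, (p0 ∨ p0) ⊢ (p0 ∧ p2)
    [∨L] (p0 ∨ p0) ⊢ p0
      [Ax] p0 ⊢ p0
      [Ax] p0 ⊢ p0
    [Ax] p2 ⊢ p2

Result: YES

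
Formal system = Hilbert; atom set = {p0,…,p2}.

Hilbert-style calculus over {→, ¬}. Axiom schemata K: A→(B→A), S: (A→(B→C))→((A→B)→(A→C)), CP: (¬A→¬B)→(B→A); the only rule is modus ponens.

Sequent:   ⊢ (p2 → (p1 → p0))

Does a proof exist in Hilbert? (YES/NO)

Search for a countermodel by truth-table:
  v=000: Γ:[] Δ:[(p2 → (p1 → p0))=T] refutes=False
  v=001: Γ:[] Δ:[(p2 → (p1 → p0))=T] refutes=False
  v=010: Γ:[] Δ:[(p2 → (p1 → p0))=T] refutes=False
  v=011: Γ:[] Δ:[(p2 → (p1 → p0))=F] refutes=True  ← countermodel

Result: NO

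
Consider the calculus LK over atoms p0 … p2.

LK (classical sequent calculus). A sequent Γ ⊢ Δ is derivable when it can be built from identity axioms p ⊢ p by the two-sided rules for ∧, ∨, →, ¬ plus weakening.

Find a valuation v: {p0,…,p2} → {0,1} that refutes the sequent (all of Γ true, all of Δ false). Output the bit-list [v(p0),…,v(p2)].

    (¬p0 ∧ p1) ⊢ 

Search for a countermodel by truth-table:
  v=000: Γ:[(¬p0 ∧ p1)=F] Δ:[] refutes=False
  v=001: Γ:[(¬p0 ∧ p1)=F] Δ:[] refutes=False
  v=010: Γ:[(¬p0 ∧ p1)=T] Δ:[] refutes=True  ← countermodel

Result: [0, 1, 0]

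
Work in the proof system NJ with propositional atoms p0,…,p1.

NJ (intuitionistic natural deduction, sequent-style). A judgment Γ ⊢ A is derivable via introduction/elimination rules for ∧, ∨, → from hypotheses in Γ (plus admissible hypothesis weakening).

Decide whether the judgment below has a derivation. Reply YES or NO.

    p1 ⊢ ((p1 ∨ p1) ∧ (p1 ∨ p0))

Derivation trace:
[∧I] p1 ⊢ ((p1 ∨ p1) ∧ (p1 ∨ p0))
  [∨I₁] p1 ⊢ (p1 ∨ p1)
    [Ax] p1 ⊢ p1
  [∨I₁] p1 ⊢ (p1 ∨ p0)
    [Ax] p1 ⊢ p1

Result: YES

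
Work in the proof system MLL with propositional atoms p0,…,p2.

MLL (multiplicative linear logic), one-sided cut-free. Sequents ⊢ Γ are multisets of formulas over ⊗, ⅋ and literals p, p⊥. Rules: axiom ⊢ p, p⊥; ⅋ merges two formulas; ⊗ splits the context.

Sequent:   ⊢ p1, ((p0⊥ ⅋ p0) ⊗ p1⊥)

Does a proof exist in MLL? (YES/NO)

Derivation trace:
[⊗]  ⊢ p1, ((p0⊥ ⅋ p0) ⊗ p1⊥)
  [⅋]  ⊢ (p0⊥ ⅋ p0)
    [Ax]  ⊢ p0, p0⊥
  [Ax]  ⊢ p1, p1⊥

Result: YES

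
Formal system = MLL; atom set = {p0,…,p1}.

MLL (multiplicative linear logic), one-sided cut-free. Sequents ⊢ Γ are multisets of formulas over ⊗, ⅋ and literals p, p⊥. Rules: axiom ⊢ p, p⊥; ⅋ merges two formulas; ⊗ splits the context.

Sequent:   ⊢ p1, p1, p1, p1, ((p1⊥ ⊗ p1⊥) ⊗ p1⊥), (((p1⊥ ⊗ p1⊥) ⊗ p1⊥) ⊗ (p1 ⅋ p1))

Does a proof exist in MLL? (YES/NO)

Proof tree:
[⊗]  ⊢ p1, p1, p1, p1, ((p1⊥ ⊗ p1⊥) ⊗ p1⊥), (((p1⊥ ⊗ p1⊥) ⊗ p1⊥) ⊗ (p1 ⅋ p1))
  [⊗]  ⊢ p1, p1, p1, ((p1⊥ ⊗ p1⊥) ⊗ p1⊥)
    [⊗]  ⊢ p1, p1, (p1⊥ ⊗ p1⊥)
      [Ax]  ⊢ p1, p1⊥
      [Ax]  ⊢ p1, p1⊥
    [Ax]  ⊢ p1, p1⊥
  [⅋]  ⊢ p1, ((p1⊥ ⊗ p1⊥) ⊗ p1⊥), (p1 ⅋ p1)
    [⊗]  ⊢ p1, p1, p1, ((p1⊥ ⊗ p1⊥) ⊗ p1⊥)
      [⊗]  ⊢ p1, p1, (p1⊥ ⊗ p1⊥)
        [Ax]  ⊢ p1, p1⊥
        [Ax]  ⊢ p1, p1⊥
      [Ax]  ⊢ p1, p1⊥

Result: YES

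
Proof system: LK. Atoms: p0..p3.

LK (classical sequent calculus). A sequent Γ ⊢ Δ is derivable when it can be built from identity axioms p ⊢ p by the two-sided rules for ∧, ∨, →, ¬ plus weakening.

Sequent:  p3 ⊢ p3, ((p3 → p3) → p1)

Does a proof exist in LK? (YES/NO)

Proof tree:
[→R] p3 ⊢ p3, ((p3 → p3) → p1)
  [→L] p3, (p3 → p3) ⊢ p1, p3
    [Ax] p3 ⊢ p3
    [WR] p3 ⊢ p3, p1
      [Ax] p3 ⊢ p3

Result: YES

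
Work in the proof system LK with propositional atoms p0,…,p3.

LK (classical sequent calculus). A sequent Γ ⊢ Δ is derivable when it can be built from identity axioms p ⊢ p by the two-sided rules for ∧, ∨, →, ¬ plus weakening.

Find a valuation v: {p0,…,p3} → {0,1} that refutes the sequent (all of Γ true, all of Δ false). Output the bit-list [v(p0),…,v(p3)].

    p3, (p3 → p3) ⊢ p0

Search for a countermodel by truth-table:
  v=0000: Γ:[p3=F, (p3 → p3)=T] Δ:[p0=F] refutes=False
  v=0001: Γ:[p3=T, (p3 → p3)=T] Δ:[p0=F] refutes=True  ← countermodel

Result: [0, 0, 0, 1]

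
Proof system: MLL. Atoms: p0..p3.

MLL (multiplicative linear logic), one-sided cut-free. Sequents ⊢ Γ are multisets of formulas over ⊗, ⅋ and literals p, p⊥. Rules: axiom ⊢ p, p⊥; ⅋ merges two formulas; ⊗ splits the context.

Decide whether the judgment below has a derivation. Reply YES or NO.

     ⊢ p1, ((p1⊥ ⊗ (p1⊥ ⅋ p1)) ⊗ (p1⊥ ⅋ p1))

Derivation trace:
[⊗]  ⊢ p1, ((p1⊥ ⊗ (p1⊥ ⅋ p1)) ⊗ (p1⊥ ⅋ p1))
  [⊗]  ⊢ p1, (p1⊥ ⊗ (p1⊥ ⅋ p1))
    [Ax]  ⊢ p1, p1⊥
    [⅋]  ⊢ (p1⊥ ⅋ p1)
      [Ax]  ⊢ p1, p1⊥
  [⅋]  ⊢ (p1⊥ ⅋ p1)
    [Ax]  ⊢ p1, p1⊥

Result: YES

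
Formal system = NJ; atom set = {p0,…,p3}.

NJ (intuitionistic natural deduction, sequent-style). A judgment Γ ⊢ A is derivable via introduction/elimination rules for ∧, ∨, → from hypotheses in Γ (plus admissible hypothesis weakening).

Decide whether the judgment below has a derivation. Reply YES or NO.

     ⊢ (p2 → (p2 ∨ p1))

Derivation (root first):
[→I]  ⊢ (p2 → (p2 ∨ p1))
  [∨I₁] p2 ⊢ (p2 ∨ p1)
    [Ax] p2 ⊢ p2

Result: YES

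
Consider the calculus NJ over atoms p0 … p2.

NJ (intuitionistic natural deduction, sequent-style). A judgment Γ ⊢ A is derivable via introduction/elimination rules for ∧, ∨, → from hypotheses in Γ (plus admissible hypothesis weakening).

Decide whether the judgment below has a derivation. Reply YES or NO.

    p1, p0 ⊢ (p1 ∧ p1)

Proof tree:
[∧I] p1, p0 ⊢ (p1 ∧ p1)
  [Wk] p1, p0 ⊢ p1
    [Ax] p1 ⊢ p1
  [Wk] p1, p0 ⊢ p1
    [Ax] p1 ⊢ p1

Result: YES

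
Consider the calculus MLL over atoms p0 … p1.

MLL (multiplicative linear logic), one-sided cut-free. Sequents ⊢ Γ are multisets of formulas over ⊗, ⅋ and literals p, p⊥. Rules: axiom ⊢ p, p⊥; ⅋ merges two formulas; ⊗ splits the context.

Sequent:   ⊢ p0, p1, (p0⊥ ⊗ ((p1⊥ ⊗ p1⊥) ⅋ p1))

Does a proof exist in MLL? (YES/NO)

Derivation trace:
[⊗]  ⊢ p0, p1, (p0⊥ ⊗ ((p1⊥ ⊗ p1⊥) ⅋ p1))
  [Ax]  ⊢ p0, p0⊥
  [⅋]  ⊢ p1, ((p1⊥ ⊗ p1⊥) ⅋ p1)
    [⊗]  ⊢ p1, p1, (p1⊥ ⊗ p1⊥)
      [Ax]  ⊢ p1, p1⊥
      [Ax]  ⊢ p1, p1⊥

Result: YES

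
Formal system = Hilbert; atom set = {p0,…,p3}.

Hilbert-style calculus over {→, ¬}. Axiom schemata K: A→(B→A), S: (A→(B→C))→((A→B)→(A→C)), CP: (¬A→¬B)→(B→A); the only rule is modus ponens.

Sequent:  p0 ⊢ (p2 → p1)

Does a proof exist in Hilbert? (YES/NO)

Search for a countermodel by truth-table:
  v=0000: Γ:[p0=F] Δ:[(p2 → p1)=T] refutes=False
  v=0001: Γ:[p0=F] Δ:[(p2 → p1)=T] refutes=False
  v=0010: Γ:[p0=F] Δ:[(p2 → p1)=F] refutes=False
  v=0011: Γ:[p0=F] Δ:[(p2 → p1)=F] refutes=False
  v=0100: Γ:[p0=F] Δ:[(p2 → p1)=T] refutes=False
  v=0101: Γ:[p0=F] Δ:[(p2 → p1)=T] refutes=False
  v=0110: Γ:[p0=F] Δ:[(p2 → p1)=T] refutes=False
  v=0111: Γ:[p0=F] Δ:[(p2 → p1)=T] refutes=False
  v=1000: Γ:[p0=T] Δ:[(p2 → p1)=T] refutes=False
  v=1001: Γ:[p0=T] Δ:[(p2 → p1)=T] refutes=False
  v=1010: Γ:[p0=T] Δ:[(p2 → p1)=F] refutes=True  ← countermodel

Result: NO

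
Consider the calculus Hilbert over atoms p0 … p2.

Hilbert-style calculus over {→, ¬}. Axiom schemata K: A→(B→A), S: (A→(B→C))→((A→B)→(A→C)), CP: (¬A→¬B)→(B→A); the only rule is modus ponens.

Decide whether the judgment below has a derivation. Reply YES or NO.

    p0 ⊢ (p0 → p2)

Truth-table refutation:
  v=000: Γ:[p0=F] Δ:[(p0 → p2)=T] refutes=False
  v=001: Γ:[p0=F] Δ:[(p0 → p2)=T] refutes=False
  v=010: Γ:[p0=F] Δ:[(p0 → p2)=T] refutes=False
  v=011: Γ:[p0=F] Δ:[(p0 → p2)=T] refutes=False
  v=100: Γ:[p0=T] Δ:[(p0 → p2)=F] refutes=True  ← countermodel

Result: NO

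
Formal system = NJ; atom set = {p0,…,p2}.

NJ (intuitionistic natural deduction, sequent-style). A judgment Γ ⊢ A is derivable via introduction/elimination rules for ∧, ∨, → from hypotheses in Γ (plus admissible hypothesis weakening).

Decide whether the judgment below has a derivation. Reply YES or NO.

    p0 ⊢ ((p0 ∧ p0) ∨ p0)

Proof tree:
[∨I₁] p0 ⊢ ((p0 ∧ p0) ∨ p0)
  [∧I] p0 ⊢ (p0 ∧ p0)
    [Ax] p0 ⊢ p0
    [Ax] p0 ⊢ p0

Result: YES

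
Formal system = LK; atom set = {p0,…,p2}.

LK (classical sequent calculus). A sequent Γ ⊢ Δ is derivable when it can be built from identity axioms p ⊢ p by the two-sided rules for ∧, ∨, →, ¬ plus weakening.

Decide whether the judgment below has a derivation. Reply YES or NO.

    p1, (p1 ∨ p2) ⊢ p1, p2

Derivation trace:
[∨L] p1, (p1 ∨ p2) ⊢ p1, p2
  [Ax] p1 ⊢ p1
  [WR] p1, p2 ⊢ p1, p2
    [WL] p1, p2 ⊢ p1
      [Ax] p1 ⊢ p1

Result: YES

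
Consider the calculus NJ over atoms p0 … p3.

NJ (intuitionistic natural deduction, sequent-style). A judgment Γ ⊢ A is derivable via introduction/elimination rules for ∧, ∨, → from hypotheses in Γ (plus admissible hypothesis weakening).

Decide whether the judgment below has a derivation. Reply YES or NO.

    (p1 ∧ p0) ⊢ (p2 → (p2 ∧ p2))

Proof tree:
[Wk] (p1 ∧ p0) ⊢ (p2 → (p2 ∧ p2))
  [→I]  ⊢ (p2 → (p2 ∧ p2))
    [∧I] p2 ⊢ (p2 ∧ p2)
      [Ax] p2 ⊢ p2
      [Ax] p2 ⊢ p2

Result: YES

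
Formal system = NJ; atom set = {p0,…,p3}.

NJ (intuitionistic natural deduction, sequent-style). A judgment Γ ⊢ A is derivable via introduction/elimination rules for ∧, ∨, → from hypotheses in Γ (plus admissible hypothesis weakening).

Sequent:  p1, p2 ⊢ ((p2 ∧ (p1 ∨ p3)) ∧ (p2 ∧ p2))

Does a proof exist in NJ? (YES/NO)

Derivation (root first):
[∧I] p1, p2 ⊢ ((p2 ∧ (p1 ∨ p3)) ∧ (p2 ∧ p2))
  [∧I] p1, p2 ⊢ (p2 ∧ (p1 ∨ p3))
    [Ax] p2 ⊢ p2
    [∨I₁] p1 ⊢ (p1 ∨ p3)
      [Ax] p1 ⊢ p1
  [∧I] p2 ⊢ (p2 ∧ p2)
    [Ax] p2 ⊢ p2
    [Ax] p2 ⊢ p2

Result: YES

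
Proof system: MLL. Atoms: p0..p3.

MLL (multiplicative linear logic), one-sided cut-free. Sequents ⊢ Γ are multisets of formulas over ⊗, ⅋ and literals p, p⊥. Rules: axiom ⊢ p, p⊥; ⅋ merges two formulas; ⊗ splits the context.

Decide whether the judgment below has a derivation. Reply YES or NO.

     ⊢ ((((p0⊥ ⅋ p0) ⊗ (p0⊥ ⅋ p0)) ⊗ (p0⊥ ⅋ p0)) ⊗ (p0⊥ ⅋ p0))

Derivation (root first):
[⊗]  ⊢ ((((p0⊥ ⅋ p0) ⊗ (p0⊥ ⅋ p0)) ⊗ (p0⊥ ⅋ p0)) ⊗ (p0⊥ ⅋ p0))
  [⊗]  ⊢ (((p0⊥ ⅋ p0) ⊗ (p0⊥ ⅋ p0)) ⊗ (p0⊥ ⅋ p0))
    [⊗]  ⊢ ((p0⊥ ⅋ p0) ⊗ (p0⊥ ⅋ p0))
      [⅋]  ⊢ (p0⊥ ⅋ p0)
        [Ax]  ⊢ p0, p0⊥
      [⅋]  ⊢ (p0⊥ ⅋ p0)
        [Ax]  ⊢ p0, p0⊥
    [⅋]  ⊢ (p0⊥ ⅋ p0)
      [Ax]  ⊢ p0, p0⊥
  [⅋]  ⊢ (p0⊥ ⅋ p0)
    [Ax]  ⊢ p0, p0⊥

Result: YES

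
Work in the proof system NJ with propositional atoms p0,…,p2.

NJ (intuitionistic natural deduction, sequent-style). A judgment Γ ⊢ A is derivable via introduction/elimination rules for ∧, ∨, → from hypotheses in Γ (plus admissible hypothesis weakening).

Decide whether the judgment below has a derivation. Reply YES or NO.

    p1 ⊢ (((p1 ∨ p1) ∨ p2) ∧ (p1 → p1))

Derivation trace:
[∧I] p1 ⊢ (((p1 ∨ p1) ∨ p2) ∧ (p1 → p1))
  [∨I₁] p1 ⊢ ((p1 ∨ p1) ∨ p2)
    [∨I₂] p1 ⊢ (p1 ∨ p1)
      [Ax] p1 ⊢ p1
  [→I]  ⊢ (p1 → p1)
    [Ax] p1 ⊢ p1

Result: YES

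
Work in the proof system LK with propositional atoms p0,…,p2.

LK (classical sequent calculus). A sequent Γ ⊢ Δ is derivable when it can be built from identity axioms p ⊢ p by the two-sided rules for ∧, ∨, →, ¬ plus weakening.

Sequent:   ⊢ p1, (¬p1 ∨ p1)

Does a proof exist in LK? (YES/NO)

Derivation trace:
[∨R]  ⊢ p1, (¬p1 ∨ p1)
  [WR]  ⊢ p1, ¬p1, p1
    [¬R]  ⊢ p1, ¬p1
      [Ax] p1 ⊢ p1

Result: YES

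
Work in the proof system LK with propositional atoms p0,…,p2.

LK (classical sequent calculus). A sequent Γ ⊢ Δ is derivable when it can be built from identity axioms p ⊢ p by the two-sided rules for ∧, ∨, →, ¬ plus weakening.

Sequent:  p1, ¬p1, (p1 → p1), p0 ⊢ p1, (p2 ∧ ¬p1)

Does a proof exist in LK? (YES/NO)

Proof tree:
[∧R] p1, ¬p1, (p1 → p1), p0 ⊢ p1, (p2 ∧ ¬p1)
  [WR] p1, ¬p1 ⊢ p2
    [¬L] p1, ¬p1 ⊢ 
      [Ax] p1 ⊢ p1
  [¬R] (p1 → p1), p0 ⊢ p1, ¬p1
    [WL] p1, (p1 → p1), p0 ⊢ p1
      [→L] p1, (p1 → p1) ⊢ p1
        [Ax] p1 ⊢ p1
        [Ax] p1 ⊢ p1

Result: YES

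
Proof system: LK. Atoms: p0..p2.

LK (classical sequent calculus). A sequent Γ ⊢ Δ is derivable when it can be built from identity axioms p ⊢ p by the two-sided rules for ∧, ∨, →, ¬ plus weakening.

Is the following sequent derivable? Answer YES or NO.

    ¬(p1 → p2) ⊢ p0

Truth-table refutation:
  v=000: Γ:[¬(p1 → p2)=F] Δ:[p0=F] refutes=False
  v=001: Γ:[¬(p1 → p2)=F] Δ:[p0=F] refutes=False
  v=010: Γ:[¬(p1 → p2)=T] Δ:[p0=F] refutes=True  ← countermodel

Result: NO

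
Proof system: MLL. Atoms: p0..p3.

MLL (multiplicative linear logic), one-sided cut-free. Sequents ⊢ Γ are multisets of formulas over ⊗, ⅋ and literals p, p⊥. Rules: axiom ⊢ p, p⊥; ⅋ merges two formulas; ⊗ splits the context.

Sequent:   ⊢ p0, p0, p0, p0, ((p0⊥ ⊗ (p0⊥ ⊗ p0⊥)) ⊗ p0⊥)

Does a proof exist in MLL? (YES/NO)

Derivation trace:
[⊗]  ⊢ p0, p0, p0, p0, ((p0⊥ ⊗ (p0⊥ ⊗ p0⊥)) ⊗ p0⊥)
  [⊗]  ⊢ p0, p0, p0, (p0⊥ ⊗ (p0⊥ ⊗ p0⊥))
    [Ax]  ⊢ p0, p0⊥
    [⊗]  ⊢ p0, p0, (p0⊥ ⊗ p0⊥)
      [Ax]  ⊢ p0, p0⊥
      [Ax]  ⊢ p0, p0⊥
  [Ax]  ⊢ p0, p0⊥

Result: YES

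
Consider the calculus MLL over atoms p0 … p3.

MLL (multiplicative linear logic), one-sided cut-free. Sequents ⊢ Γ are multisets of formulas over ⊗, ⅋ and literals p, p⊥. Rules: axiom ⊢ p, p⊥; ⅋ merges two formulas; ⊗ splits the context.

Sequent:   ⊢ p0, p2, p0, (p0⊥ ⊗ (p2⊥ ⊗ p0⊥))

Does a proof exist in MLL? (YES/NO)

Derivation (root first):
[⊗]  ⊢ p0, p2, p0, (p0⊥ ⊗ (p2⊥ ⊗ p0⊥))
  [Ax]  ⊢ p0, p0⊥
  [⊗]  ⊢ p2, p0, (p2⊥ ⊗ p0⊥)
    [Ax]  ⊢ p2, p2⊥
    [Ax]  ⊢ p0, p0⊥

Result: YES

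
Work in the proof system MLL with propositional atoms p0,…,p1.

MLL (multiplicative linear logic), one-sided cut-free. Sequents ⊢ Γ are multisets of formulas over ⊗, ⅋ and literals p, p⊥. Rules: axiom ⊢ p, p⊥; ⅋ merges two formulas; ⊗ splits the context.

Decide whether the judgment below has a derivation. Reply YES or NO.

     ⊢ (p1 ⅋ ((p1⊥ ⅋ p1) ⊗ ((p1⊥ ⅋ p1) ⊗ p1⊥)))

Derivation trace:
[⅋]  ⊢ (p1 ⅋ ((p1⊥ ⅋ p1) ⊗ ((p1⊥ ⅋ p1) ⊗ p1⊥)))
  [⊗]  ⊢ p1, ((p1⊥ ⅋ p1) ⊗ ((p1⊥ ⅋ p1) ⊗ p1⊥))
    [⅋]  ⊢ (p1⊥ ⅋ p1)
      [Ax]  ⊢ p1, p1⊥
    [⊗]  ⊢ p1, ((p1⊥ ⅋ p1) ⊗ p1⊥)
      [⅋]  ⊢ (p1⊥ ⅋ p1)
        [Ax]  ⊢ p1, p1⊥
      [Ax]  ⊢ p1, p1⊥

Result: YES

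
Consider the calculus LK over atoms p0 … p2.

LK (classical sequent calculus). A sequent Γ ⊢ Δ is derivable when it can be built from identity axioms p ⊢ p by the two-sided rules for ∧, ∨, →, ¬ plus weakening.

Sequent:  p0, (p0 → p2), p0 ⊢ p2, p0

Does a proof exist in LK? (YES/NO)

Derivation (root first):
[WL] p0, (p0 → p2), p0 ⊢ p2, p0
  [→L] p0, (p0 → p2) ⊢ p2, p0
    [WR] p0 ⊢ p0, p0
      [Ax] p0 ⊢ p0
    [Ax] p2 ⊢ p2

Result: YES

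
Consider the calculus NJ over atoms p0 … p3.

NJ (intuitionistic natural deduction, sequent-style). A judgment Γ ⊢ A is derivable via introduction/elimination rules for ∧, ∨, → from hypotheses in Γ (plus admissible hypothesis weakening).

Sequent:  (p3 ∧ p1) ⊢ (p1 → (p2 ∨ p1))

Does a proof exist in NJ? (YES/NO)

Proof tree:
[Wk] (p3 ∧ p1) ⊢ (p1 → (p2 ∨ p1))
  [→I]  ⊢ (p1 → (p2 ∨ p1))
    [∨I₂] p1 ⊢ (p2 ∨ p1)
      [Ax] p1 ⊢ p1

Result: YES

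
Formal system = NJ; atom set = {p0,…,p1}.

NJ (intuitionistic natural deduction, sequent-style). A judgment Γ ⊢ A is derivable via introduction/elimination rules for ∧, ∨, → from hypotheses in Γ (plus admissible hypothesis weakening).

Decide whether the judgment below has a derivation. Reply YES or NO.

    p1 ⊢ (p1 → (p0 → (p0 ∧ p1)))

Proof tree:
[→I] p1 ⊢ (p1 → (p0 → (p0 ∧ p1)))
  [Wk] p1, p1 ⊢ (p0 → (p0 ∧ p1))
    [→I] p1 ⊢ (p0 → (p0 ∧ p1))
      [∧I] p1, p0 ⊢ (p0 ∧ p1)
        [Ax] p0 ⊢ p0
        [Ax] p1 ⊢ p1

Result: YES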